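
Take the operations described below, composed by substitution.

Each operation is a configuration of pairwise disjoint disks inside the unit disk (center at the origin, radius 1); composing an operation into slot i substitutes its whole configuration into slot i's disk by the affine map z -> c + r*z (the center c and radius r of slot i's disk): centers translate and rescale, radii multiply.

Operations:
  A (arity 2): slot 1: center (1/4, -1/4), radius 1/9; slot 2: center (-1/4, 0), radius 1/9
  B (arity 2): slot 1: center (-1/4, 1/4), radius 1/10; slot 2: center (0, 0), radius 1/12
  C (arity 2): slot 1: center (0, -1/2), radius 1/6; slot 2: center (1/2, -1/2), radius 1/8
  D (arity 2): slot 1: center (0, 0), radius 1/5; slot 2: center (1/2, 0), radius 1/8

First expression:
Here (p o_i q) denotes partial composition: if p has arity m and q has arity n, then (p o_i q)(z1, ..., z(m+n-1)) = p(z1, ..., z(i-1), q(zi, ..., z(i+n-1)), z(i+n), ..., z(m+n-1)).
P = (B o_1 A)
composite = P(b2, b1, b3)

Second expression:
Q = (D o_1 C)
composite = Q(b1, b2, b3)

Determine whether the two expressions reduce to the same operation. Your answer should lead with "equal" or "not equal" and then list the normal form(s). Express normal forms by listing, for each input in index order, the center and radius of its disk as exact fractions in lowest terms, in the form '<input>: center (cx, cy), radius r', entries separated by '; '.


not equal; the first gives b1: center (-11/40, 1/4), radius 1/90; b2: center (-9/40, 9/40), radius 1/90; b3: center (0, 0), radius 1/12 and the second b1: center (0, -1/10), radius 1/30; b2: center (1/10, -1/10), radius 1/40; b3: center (1/2, 0), radius 1/8

Reducing the first expression gives b1: center (-11/40, 1/4), radius 1/90; b2: center (-9/40, 9/40), radius 1/90; b3: center (0, 0), radius 1/12
Reducing the second expression gives b1: center (0, -1/10), radius 1/30; b2: center (1/10, -1/10), radius 1/40; b3: center (1/2, 0), radius 1/8
No match — not equal.


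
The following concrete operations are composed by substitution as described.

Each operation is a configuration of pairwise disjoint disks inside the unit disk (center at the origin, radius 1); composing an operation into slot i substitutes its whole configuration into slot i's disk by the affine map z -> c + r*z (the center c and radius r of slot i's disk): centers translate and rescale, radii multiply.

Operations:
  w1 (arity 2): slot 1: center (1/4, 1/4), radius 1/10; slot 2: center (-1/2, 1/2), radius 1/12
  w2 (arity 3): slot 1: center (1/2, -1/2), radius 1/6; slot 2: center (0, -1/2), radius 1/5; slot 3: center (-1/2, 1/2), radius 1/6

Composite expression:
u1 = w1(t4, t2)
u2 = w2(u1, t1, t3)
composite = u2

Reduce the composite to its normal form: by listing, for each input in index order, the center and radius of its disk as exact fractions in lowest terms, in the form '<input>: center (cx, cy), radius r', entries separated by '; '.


t1: center (0, -1/2), radius 1/5; t2: center (5/12, -5/12), radius 1/72; t3: center (-1/2, 1/2), radius 1/6; t4: center (13/24, -11/24), radius 1/60

Follow each t-input down from w2: c' goes to c + r*c', radius to r*r'.
input t4: applying the 2 nested substitutions gives center (13/24, -11/24), radius 1/60
input t2: applying the 2 nested substitutions gives center (5/12, -5/12), radius 1/72
input t1: applying the 1 nested substitution gives center (0, -1/2), radius 1/5
input t3: applying the 1 nested substitution gives center (-1/2, 1/2), radius 1/6


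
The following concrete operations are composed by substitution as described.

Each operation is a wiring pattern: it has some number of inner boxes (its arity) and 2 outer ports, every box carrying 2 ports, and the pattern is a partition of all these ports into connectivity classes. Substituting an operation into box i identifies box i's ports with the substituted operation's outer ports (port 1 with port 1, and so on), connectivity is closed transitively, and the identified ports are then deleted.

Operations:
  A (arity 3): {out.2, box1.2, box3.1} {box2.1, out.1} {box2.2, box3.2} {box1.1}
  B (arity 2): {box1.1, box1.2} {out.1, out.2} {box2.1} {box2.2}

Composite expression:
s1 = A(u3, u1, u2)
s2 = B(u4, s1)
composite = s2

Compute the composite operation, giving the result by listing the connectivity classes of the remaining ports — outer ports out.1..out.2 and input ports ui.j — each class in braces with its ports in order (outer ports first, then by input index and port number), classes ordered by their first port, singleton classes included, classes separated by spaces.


{out.1, out.2} {u1.1} {u1.2, u2.2} {u2.1, u3.2} {u3.1} {u4.1, u4.2}

Treat the ports identified at B as solder joints: merge, then drop.
composing A on (u3, u1, u2), with out.j its own outer ports: {out.1, u1.1} {out.2, u2.1, u3.2} {u1.2, u2.2} {u3.1}
composing B on (u4, u3, u1, u2), with out.j its own outer ports: {out.1, out.2} {u1.1} {u1.2, u2.2} {u2.1, u3.2} {u3.1} {u4.1, u4.2}


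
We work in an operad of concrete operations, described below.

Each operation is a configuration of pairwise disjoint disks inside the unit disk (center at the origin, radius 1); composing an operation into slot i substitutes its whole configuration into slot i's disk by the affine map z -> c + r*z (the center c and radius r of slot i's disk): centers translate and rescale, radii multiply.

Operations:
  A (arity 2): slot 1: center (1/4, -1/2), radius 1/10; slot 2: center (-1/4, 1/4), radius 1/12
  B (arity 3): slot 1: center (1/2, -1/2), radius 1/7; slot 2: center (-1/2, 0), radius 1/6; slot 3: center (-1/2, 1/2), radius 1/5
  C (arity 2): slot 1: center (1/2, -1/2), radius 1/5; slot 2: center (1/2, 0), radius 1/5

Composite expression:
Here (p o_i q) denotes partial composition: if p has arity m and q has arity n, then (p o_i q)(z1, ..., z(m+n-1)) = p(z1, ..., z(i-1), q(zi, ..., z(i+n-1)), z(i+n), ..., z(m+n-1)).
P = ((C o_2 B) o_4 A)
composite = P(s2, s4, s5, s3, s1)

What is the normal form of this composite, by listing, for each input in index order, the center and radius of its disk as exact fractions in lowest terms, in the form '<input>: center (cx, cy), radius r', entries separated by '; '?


s1: center (39/100, 11/100), radius 1/300; s2: center (1/2, -1/2), radius 1/5; s3: center (41/100, 2/25), radius 1/250; s4: center (3/5, -1/10), radius 1/35; s5: center (2/5, 0), radius 1/30

Follow each s-input down from C: c' goes to c + r*c', radius to r*r'.
s2 passes through 1 substitution, ending at center (1/2, -1/2), radius 1/5
s4 passes through 2 substitutions, ending at center (3/5, -1/10), radius 1/35
s5 passes through 2 substitutions, ending at center (2/5, 0), radius 1/30
s3 passes through 3 substitutions, ending at center (41/100, 2/25), radius 1/250
s1 passes through 3 substitutions, ending at center (39/100, 11/100), radius 1/300


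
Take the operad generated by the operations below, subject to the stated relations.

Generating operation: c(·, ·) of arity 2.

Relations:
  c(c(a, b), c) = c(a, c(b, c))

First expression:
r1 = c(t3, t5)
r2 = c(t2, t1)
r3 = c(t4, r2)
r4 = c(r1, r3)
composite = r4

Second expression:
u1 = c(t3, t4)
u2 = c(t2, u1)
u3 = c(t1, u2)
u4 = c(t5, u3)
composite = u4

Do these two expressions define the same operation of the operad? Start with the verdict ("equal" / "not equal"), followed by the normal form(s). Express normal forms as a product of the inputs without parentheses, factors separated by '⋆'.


not equal: they reduce to t3 ⋆ t5 ⋆ t4 ⋆ t2 ⋆ t1 and t5 ⋆ t1 ⋆ t2 ⋆ t3 ⋆ t4

Reducing the first expression gives t3 ⋆ t5 ⋆ t4 ⋆ t2 ⋆ t1
Reducing the second expression gives t5 ⋆ t1 ⋆ t2 ⋆ t3 ⋆ t4
No match — not equal.


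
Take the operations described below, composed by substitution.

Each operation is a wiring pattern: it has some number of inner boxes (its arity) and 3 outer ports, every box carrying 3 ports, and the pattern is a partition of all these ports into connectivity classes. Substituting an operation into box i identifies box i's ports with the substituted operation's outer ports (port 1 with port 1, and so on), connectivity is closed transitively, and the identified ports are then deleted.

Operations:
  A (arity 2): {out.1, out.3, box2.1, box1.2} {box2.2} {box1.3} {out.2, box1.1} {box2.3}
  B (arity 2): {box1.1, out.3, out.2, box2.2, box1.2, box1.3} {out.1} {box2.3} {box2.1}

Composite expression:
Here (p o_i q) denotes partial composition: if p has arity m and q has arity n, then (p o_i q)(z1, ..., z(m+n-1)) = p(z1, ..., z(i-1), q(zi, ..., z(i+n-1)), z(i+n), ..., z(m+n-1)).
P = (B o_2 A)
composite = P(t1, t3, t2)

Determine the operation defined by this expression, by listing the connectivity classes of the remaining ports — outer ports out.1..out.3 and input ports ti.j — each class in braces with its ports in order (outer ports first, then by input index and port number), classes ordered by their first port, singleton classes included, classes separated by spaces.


{out.1} {out.2, out.3, t1.1, t1.2, t1.3, t3.1} {t2.1, t3.2} {t2.2} {t2.3} {t3.3}

Substituting into B glues patterns; closure does the rest.
A over (t3, t2) gives {out.1, out.3, t2.1, t3.2} {out.2, t3.1} {t2.2} {t2.3} {t3.3}, out.j being that stage's outer ports
B over (t1, t3, t2) gives {out.1} {out.2, out.3, t1.1, t1.2, t1.3, t3.1} {t2.1, t3.2} {t2.2} {t2.3} {t3.3}, out.j being that stage's outer ports


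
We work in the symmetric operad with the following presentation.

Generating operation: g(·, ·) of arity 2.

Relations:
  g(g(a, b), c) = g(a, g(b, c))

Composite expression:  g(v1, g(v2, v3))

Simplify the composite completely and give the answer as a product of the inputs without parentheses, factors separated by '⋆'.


v1 ⋆ v2 ⋆ v3

The g-tree's shape is irrelevant; the v-reading-order decides.
g(v2, v3) reduces to v2 ⋆ v3
g(v1, g(v2, v3)) reduces to v1 ⋆ v2 ⋆ v3


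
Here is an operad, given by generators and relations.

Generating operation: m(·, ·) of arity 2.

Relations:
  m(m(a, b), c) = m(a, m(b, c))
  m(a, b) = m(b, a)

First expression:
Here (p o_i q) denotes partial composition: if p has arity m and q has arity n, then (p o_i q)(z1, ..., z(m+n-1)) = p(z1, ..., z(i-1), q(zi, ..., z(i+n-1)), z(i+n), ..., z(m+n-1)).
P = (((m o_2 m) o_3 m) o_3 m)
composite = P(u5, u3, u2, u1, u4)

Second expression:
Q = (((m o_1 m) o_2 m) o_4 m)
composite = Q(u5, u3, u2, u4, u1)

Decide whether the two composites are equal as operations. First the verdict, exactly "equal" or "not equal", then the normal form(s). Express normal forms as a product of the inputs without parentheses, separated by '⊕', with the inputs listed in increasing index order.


equal; both compose to u1 ⊕ u2 ⊕ u3 ⊕ u4 ⊕ u5

The first composite normalizes to u1 ⊕ u2 ⊕ u3 ⊕ u4 ⊕ u5
The second composite normalizes to u1 ⊕ u2 ⊕ u3 ⊕ u4 ⊕ u5
Same normal form: equal.


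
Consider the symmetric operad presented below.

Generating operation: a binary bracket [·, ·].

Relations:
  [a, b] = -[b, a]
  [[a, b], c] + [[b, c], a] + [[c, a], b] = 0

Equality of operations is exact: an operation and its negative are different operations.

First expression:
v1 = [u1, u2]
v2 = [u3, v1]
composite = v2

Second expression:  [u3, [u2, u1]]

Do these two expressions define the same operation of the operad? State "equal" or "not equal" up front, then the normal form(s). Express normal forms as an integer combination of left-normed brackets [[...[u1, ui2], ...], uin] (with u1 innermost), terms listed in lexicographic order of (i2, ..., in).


Reducing the first expression gives -[[u1, u2], u3]
Reducing the second expression gives [[u1, u2], u3]
They disagree, so not equal.

not equal; first: -[[u1, u2], u3]; second: [[u1, u2], u3]


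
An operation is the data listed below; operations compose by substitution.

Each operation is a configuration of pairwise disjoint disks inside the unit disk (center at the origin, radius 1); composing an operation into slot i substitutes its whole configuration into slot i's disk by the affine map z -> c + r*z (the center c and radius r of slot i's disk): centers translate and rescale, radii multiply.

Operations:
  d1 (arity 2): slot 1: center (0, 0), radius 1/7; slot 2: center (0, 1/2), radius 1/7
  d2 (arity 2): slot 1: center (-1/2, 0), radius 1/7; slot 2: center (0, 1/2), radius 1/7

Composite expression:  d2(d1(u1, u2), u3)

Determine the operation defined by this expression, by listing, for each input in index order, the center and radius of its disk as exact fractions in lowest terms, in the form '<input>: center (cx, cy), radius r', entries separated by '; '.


u1: center (-1/2, 0), radius 1/49; u2: center (-1/2, 1/14), radius 1/49; u3: center (0, 1/2), radius 1/7

Nesting under d2 composes maps z -> c + r*z down each u-path.
input u1: composing its 2 substitution steps yields center (-1/2, 0), radius 1/49
input u2: composing its 2 substitution steps yields center (-1/2, 1/14), radius 1/49
input u3: composing its 1 substitution step yields center (0, 1/2), radius 1/7


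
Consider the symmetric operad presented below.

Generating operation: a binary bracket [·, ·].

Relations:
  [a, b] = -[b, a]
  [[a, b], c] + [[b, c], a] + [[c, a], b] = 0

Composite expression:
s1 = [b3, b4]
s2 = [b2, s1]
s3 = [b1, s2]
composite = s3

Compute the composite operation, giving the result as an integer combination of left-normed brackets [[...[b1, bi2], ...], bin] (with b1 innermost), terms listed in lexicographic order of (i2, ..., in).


Expand each bracket as ab - ba; the b1-initial words give the coefficients.
Composite bracket: [b1, [b2, [b3, b4]]]
Full expansion: 8 signed words from ab - ba (2^3 = 8).
The b1-initial words carry the normal form:
  b1b2b3b4 appears with sign +1, giving the term +[[[b1, b2], b3], b4]
  b1b2b4b3 appears with sign -1, giving the term -[[[b1, b2], b4], b3]
  b1b3b4b2 appears with sign -1, giving the term -[[[b1, b3], b4], b2]
  b1b4b3b2 appears with sign +1, giving the term +[[[b1, b4], b3], b2]

[[[b1, b2], b3], b4] - [[[b1, b2], b4], b3] - [[[b1, b3], b4], b2] + [[[b1, b4], b3], b2]


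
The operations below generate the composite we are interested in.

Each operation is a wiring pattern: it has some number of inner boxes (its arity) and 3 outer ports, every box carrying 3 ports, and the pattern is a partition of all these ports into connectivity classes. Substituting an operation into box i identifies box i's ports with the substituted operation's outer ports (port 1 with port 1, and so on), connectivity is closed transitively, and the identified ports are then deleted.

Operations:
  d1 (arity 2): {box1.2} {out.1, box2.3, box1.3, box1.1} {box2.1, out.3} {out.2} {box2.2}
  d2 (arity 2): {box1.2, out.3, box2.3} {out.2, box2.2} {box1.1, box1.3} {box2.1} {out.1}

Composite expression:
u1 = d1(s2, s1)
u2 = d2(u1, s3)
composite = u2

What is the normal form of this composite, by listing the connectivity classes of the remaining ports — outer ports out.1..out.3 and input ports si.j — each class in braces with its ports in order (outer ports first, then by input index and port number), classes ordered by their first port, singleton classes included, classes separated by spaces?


{out.1} {out.2, s3.2} {out.3, s3.3} {s1.1, s1.3, s2.1, s2.3} {s1.2} {s2.2} {s3.1}

Substituting into d2 glues patterns; closure does the rest.
through d1, on inputs (s2, s1): {out.1, s1.3, s2.1, s2.3} {out.2} {out.3, s1.1} {s1.2} {s2.2} (out.j = stage outer ports)
through d2, on inputs (s2, s1, s3): {out.1} {out.2, s3.2} {out.3, s3.3} {s1.1, s1.3, s2.1, s2.3} {s1.2} {s2.2} {s3.1} (out.j = stage outer ports)


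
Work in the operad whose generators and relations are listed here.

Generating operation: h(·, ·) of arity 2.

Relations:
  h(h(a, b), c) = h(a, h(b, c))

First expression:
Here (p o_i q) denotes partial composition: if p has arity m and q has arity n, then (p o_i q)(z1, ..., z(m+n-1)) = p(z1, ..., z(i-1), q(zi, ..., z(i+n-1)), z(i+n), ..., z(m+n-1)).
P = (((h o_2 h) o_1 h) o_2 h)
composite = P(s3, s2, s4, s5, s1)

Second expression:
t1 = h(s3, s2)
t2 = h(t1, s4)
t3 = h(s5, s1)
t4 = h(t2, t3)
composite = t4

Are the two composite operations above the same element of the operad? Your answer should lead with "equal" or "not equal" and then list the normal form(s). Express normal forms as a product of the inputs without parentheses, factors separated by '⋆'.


equal; the common form is s3 ⋆ s2 ⋆ s4 ⋆ s5 ⋆ s1

The first composite normalizes to s3 ⋆ s2 ⋆ s4 ⋆ s5 ⋆ s1
The second composite normalizes to s3 ⋆ s2 ⋆ s4 ⋆ s5 ⋆ s1
Both agree, so they are equal.


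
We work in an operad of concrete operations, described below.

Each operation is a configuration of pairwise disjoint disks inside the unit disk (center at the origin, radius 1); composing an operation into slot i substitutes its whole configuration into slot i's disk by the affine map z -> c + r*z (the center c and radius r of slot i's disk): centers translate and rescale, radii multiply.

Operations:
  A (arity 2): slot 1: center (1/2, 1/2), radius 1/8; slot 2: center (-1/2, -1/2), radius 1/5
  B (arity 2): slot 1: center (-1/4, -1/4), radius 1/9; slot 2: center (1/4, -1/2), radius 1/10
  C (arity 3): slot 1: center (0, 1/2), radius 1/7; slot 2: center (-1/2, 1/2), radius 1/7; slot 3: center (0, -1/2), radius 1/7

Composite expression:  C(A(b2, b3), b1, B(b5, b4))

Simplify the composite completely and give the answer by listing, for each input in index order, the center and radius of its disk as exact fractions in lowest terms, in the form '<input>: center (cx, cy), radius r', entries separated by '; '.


Each b-disk chains the slot maps above it in C; radii multiply.
input b2: composing its 2 substitution steps yields center (1/14, 4/7), radius 1/56
input b3: composing its 2 substitution steps yields center (-1/14, 3/7), radius 1/35
input b1: composing its 1 substitution step yields center (-1/2, 1/2), radius 1/7
input b5: composing its 2 substitution steps yields center (-1/28, -15/28), radius 1/63
input b4: composing its 2 substitution steps yields center (1/28, -4/7), radius 1/70

b1: center (-1/2, 1/2), radius 1/7; b2: center (1/14, 4/7), radius 1/56; b3: center (-1/14, 3/7), radius 1/35; b4: center (1/28, -4/7), radius 1/70; b5: center (-1/28, -15/28), radius 1/63


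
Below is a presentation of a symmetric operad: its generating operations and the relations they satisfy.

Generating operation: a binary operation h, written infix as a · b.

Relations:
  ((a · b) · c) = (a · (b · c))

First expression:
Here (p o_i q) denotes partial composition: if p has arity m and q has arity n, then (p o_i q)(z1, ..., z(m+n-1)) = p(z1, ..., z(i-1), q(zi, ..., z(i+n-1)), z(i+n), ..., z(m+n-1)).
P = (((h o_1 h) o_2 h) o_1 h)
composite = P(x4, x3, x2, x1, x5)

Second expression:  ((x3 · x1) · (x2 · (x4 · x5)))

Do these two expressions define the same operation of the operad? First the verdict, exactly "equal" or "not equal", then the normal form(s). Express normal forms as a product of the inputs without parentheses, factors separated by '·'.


not equal — first x4 · x3 · x2 · x1 · x5, second x3 · x1 · x2 · x4 · x5

The first composite normalizes to x4 · x3 · x2 · x1 · x5
The second composite normalizes to x3 · x1 · x2 · x4 · x5
They disagree, so not equal.


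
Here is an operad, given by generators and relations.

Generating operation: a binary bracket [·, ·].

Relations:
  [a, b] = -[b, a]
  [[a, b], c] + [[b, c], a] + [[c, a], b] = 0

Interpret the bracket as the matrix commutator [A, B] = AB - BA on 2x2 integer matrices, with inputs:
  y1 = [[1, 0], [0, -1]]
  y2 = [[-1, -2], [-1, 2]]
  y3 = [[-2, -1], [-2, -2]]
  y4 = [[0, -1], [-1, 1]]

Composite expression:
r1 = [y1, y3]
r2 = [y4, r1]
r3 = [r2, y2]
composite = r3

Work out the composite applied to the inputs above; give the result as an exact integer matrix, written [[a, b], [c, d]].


[y1, y3] = [[0, -2], [4, 0]]
[y4, [y1, y3]] = [[-6, 2], [4, 6]]
[[y4, [y1, y3]], y2] = [[6, 30], [-24, -6]]

[[6, 30], [-24, -6]]


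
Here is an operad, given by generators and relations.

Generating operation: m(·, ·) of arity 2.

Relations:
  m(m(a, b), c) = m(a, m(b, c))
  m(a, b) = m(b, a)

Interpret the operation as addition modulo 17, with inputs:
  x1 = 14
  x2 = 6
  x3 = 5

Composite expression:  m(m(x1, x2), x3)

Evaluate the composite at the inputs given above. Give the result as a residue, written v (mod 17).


8 (mod 17)

m(x1, x2) = 3
m(m(x1, x2), x3) = 8


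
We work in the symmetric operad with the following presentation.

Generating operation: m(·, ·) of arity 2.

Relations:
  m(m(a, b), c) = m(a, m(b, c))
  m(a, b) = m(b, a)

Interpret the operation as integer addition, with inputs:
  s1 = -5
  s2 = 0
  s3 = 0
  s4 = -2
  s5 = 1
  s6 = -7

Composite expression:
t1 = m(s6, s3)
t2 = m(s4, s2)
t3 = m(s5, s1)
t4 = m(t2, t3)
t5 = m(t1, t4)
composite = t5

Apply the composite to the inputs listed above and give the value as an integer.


m(s6, s3) = -7
m(s4, s2) = -2
m(s5, s1) = -4
m(m(s4, s2), m(s5, s1)) = -6
m(m(s6, s3), m(m(s4, s2), m(s5, s1))) = -13

-13


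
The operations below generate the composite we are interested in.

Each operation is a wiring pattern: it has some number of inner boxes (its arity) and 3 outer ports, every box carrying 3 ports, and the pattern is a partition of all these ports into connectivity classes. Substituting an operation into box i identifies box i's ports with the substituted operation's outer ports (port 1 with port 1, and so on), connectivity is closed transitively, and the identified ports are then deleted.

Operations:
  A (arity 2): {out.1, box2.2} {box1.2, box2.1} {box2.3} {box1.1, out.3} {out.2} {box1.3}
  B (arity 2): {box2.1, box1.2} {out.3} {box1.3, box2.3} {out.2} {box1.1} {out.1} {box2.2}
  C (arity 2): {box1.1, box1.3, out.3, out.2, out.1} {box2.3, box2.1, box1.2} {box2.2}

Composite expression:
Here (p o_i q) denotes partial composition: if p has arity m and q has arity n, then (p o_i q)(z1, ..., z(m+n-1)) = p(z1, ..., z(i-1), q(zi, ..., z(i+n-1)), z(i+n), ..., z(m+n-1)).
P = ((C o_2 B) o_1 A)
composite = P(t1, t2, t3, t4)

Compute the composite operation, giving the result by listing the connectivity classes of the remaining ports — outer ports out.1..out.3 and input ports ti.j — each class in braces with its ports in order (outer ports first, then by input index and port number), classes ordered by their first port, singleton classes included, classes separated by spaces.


{out.1, out.2, out.3, t1.1, t2.2} {t1.2, t2.1} {t1.3} {t2.3} {t3.1} {t3.2, t4.1} {t3.3, t4.3} {t4.2}

Reachability decides: close wires over C-identified ports.
composing A on (t1, t2), with out.j its own outer ports: {out.1, t2.2} {out.2} {out.3, t1.1} {t1.2, t2.1} {t1.3} {t2.3}
composing B on (t3, t4), with out.j its own outer ports: {out.1} {out.2} {out.3} {t3.1} {t3.2, t4.1} {t3.3, t4.3} {t4.2}
composing C on (t1, t2, t3, t4), with out.j its own outer ports: {out.1, out.2, out.3, t1.1, t2.2} {t1.2, t2.1} {t1.3} {t2.3} {t3.1} {t3.2, t4.1} {t3.3, t4.3} {t4.2}


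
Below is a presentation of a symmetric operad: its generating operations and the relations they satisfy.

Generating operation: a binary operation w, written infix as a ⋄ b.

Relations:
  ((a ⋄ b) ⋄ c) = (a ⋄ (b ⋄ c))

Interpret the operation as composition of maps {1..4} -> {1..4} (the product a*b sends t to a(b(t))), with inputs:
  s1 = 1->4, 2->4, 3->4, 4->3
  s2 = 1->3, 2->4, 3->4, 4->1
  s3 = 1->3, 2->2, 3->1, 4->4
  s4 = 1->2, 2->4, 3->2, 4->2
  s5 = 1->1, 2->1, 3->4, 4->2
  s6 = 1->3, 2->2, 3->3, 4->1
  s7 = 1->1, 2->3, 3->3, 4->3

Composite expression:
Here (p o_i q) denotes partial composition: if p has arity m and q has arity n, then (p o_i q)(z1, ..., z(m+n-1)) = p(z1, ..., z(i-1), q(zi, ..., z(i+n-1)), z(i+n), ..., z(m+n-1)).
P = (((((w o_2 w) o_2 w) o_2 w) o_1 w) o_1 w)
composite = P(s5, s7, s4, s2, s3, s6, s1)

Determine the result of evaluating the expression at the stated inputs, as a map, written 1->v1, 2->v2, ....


1->4, 2->4, 3->4, 4->4

(s5 ⋄ s7) = 1->1, 2->4, 3->4, 4->4
((s5 ⋄ s7) ⋄ s4) = 1->4, 2->4, 3->4, 4->4
(s2 ⋄ s3) = 1->4, 2->4, 3->3, 4->1
((s2 ⋄ s3) ⋄ s6) = 1->3, 2->4, 3->3, 4->4
(((s2 ⋄ s3) ⋄ s6) ⋄ s1) = 1->4, 2->4, 3->4, 4->3
(((s5 ⋄ s7) ⋄ s4) ⋄ (((s2 ⋄ s3) ⋄ s6) ⋄ s1)) = 1->4, 2->4, 3->4, 4->4


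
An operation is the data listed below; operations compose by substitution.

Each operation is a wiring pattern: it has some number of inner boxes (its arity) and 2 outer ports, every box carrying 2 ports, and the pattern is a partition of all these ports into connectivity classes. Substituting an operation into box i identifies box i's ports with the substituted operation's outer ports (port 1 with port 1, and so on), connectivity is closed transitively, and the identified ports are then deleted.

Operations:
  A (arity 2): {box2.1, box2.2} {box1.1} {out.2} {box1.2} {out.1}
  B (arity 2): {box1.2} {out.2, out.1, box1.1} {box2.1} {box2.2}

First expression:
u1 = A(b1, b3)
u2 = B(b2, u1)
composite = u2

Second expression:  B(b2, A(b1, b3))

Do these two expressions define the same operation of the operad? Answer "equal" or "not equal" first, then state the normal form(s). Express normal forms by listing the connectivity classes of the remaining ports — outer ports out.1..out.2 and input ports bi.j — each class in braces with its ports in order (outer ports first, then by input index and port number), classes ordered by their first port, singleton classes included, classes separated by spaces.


equal; both compose to {out.1, out.2, b2.1} {b1.1} {b1.2} {b2.2} {b3.1, b3.2}


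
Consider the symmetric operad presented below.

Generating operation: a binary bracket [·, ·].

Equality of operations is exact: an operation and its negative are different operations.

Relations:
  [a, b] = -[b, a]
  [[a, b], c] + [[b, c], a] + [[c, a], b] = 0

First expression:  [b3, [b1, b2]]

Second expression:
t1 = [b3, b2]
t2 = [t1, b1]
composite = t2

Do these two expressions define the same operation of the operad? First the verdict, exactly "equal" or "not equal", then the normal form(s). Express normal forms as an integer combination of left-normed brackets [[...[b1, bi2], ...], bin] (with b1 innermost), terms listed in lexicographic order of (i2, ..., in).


not equal — first -[[b1, b2], b3], second [[b1, b2], b3] - [[b1, b3], b2]


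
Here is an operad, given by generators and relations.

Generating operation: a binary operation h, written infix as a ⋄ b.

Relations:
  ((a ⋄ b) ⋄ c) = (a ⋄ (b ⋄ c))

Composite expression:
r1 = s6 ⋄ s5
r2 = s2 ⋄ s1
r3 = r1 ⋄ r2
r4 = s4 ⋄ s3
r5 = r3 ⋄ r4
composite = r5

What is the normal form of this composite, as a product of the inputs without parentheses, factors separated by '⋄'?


s6 ⋄ s5 ⋄ s2 ⋄ s1 ⋄ s4 ⋄ s3


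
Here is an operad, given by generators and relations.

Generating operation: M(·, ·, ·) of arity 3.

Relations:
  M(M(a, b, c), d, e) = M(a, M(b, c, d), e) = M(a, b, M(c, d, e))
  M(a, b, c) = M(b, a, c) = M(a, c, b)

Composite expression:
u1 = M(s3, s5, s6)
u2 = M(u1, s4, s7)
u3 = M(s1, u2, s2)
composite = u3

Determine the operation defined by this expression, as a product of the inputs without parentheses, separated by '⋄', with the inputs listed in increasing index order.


With M associative and commutative, the s-input set is all that matters.
M(s3, s5, s6) flattens to s3 ⋄ s5 ⋄ s6
M(M(s3, s5, s6), s4, s7) flattens to s3 ⋄ s5 ⋄ s6 ⋄ s4 ⋄ s7
M(s1, M(M(s3, s5, s6), s4, s7), s2) flattens to s1 ⋄ s3 ⋄ s5 ⋄ s6 ⋄ s4 ⋄ s7 ⋄ s2
rearranged into index order: s1 ⋄ s2 ⋄ s3 ⋄ s4 ⋄ s5 ⋄ s6 ⋄ s7

s1 ⋄ s2 ⋄ s3 ⋄ s4 ⋄ s5 ⋄ s6 ⋄ s7


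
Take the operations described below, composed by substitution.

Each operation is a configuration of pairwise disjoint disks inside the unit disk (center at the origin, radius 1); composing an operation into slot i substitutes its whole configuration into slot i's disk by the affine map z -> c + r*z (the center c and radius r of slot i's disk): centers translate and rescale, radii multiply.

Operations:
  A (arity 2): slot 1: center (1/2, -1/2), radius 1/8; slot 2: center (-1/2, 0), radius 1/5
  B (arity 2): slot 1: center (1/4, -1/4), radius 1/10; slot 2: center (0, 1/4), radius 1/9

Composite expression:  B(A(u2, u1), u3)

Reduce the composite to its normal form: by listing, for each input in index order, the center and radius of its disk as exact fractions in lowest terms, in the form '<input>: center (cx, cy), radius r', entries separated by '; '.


u1: center (1/5, -1/4), radius 1/50; u2: center (3/10, -3/10), radius 1/80; u3: center (0, 1/4), radius 1/9

Only the slot chain above each u matters under B; compose those maps.
for u2, the 2-step affine chain lands on center (3/10, -3/10), radius 1/80
for u1, the 2-step affine chain lands on center (1/5, -1/4), radius 1/50
for u3, the 1-step affine chain lands on center (0, 1/4), radius 1/9


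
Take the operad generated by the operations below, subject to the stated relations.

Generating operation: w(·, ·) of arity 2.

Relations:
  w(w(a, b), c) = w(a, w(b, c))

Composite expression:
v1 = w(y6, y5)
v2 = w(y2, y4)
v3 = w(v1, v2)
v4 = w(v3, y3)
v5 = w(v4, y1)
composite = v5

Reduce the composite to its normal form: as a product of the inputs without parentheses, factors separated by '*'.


y6 * y5 * y2 * y4 * y3 * y1

Under associativity of w, the answer is the y's in reading order.
w(y6, y5) reduces to y6 * y5
w(y2, y4) reduces to y2 * y4
w(w(y6, y5), w(y2, y4)) reduces to y6 * y5 * y2 * y4
w(w(w(y6, y5), w(y2, y4)), y3) reduces to y6 * y5 * y2 * y4 * y3
w(w(w(w(y6, y5), w(y2, y4)), y3), y1) reduces to y6 * y5 * y2 * y4 * y3 * y1


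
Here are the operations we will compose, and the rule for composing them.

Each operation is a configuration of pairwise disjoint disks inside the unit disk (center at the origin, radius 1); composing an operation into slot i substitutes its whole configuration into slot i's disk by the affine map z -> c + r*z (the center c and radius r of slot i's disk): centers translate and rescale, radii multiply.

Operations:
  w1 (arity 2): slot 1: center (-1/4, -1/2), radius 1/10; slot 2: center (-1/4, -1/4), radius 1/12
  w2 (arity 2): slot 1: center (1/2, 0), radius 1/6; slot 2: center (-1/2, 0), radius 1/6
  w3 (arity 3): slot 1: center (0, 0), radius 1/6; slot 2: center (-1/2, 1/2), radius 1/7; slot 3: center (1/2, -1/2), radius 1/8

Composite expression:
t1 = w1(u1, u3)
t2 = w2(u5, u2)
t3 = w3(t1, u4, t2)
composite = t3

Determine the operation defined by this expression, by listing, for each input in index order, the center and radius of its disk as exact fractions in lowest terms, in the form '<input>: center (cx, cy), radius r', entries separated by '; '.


u1: center (-1/24, -1/12), radius 1/60; u2: center (7/16, -1/2), radius 1/48; u3: center (-1/24, -1/24), radius 1/72; u4: center (-1/2, 1/2), radius 1/7; u5: center (9/16, -1/2), radius 1/48


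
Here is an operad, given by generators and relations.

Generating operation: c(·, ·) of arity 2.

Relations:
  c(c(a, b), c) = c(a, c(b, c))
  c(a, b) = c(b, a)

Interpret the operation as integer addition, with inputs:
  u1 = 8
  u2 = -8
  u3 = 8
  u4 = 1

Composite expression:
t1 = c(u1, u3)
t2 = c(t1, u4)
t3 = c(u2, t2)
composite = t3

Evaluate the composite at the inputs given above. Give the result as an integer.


9


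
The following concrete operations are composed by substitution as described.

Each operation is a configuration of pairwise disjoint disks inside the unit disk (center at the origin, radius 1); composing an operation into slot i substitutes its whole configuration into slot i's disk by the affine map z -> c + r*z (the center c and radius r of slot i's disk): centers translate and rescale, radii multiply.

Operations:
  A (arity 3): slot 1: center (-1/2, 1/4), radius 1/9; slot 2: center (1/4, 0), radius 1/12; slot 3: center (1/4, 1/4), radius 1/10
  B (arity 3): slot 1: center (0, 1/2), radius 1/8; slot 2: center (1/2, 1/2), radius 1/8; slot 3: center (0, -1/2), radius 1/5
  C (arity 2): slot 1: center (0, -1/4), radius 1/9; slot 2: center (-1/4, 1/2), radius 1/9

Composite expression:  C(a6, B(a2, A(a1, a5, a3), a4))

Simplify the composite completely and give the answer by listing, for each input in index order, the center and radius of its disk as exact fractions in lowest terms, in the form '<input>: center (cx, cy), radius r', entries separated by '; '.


a1: center (-29/144, 161/288), radius 1/648; a2: center (-1/4, 5/9), radius 1/72; a3: center (-55/288, 161/288), radius 1/720; a4: center (-1/4, 4/9), radius 1/45; a5: center (-55/288, 5/9), radius 1/864; a6: center (0, -1/4), radius 1/9

Follow each a-input down from C: c' goes to c + r*c', radius to r*r'.
a6 passes through 1 substitution, ending at center (0, -1/4), radius 1/9
a2 passes through 2 substitutions, ending at center (-1/4, 5/9), radius 1/72
a1 passes through 3 substitutions, ending at center (-29/144, 161/288), radius 1/648
a5 passes through 3 substitutions, ending at center (-55/288, 5/9), radius 1/864
a3 passes through 3 substitutions, ending at center (-55/288, 161/288), radius 1/720
a4 passes through 2 substitutions, ending at center (-1/4, 4/9), radius 1/45


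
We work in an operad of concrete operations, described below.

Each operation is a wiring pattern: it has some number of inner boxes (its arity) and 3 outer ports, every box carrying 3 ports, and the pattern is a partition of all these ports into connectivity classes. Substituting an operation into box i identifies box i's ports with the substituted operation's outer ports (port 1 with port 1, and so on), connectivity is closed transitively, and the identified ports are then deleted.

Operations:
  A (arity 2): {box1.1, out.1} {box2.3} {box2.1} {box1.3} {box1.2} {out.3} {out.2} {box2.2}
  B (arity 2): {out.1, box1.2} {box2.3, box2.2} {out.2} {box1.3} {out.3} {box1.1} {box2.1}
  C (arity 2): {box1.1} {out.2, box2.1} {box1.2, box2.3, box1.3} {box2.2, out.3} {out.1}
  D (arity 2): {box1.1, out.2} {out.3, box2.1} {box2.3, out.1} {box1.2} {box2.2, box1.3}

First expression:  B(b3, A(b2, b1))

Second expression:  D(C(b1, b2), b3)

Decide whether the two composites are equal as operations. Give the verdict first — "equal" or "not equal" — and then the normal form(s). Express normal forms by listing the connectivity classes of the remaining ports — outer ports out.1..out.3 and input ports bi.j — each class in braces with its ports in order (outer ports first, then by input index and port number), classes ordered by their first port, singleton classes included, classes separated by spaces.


not equal: they reduce to {out.1, b3.2} {out.2} {out.3} {b1.1} {b1.2} {b1.3} {b2.1} {b2.2} {b2.3} {b3.1} {b3.3} and {out.1, b3.3} {out.2} {out.3, b3.1} {b1.1} {b1.2, b1.3, b2.3} {b2.1} {b2.2, b3.2}

Normal form of the first expression: {out.1, b3.2} {out.2} {out.3} {b1.1} {b1.2} {b1.3} {b2.1} {b2.2} {b2.3} {b3.1} {b3.3}
Normal form of the second expression: {out.1, b3.3} {out.2} {out.3, b3.1} {b1.1} {b1.2, b1.3, b2.3} {b2.1} {b2.2, b3.2}
The forms do not match — not equal.


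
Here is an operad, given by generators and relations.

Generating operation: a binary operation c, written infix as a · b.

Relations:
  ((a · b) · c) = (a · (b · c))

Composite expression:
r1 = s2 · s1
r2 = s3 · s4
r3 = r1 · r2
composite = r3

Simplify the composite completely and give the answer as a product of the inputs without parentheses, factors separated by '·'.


Every regrouping of c is equal, so read the s-inputs in written order.
(s2 · s1) unparenthesizes to s2 · s1
(s3 · s4) unparenthesizes to s3 · s4
((s2 · s1) · (s3 · s4)) unparenthesizes to s2 · s1 · s3 · s4

s2 · s1 · s3 · s4


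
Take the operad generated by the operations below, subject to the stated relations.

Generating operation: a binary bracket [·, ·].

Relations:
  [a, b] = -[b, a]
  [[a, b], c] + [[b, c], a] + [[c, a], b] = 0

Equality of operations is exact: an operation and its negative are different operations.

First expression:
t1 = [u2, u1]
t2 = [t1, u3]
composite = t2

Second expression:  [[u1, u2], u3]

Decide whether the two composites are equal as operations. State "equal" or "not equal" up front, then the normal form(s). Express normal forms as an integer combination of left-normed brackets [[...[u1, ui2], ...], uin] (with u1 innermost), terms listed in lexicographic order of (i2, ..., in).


not equal; first: -[[u1, u2], u3]; second: [[u1, u2], u3]

The first expression, normalized: -[[u1, u2], u3]
The second expression, normalized: [[u1, u2], u3]
No match — not equal.


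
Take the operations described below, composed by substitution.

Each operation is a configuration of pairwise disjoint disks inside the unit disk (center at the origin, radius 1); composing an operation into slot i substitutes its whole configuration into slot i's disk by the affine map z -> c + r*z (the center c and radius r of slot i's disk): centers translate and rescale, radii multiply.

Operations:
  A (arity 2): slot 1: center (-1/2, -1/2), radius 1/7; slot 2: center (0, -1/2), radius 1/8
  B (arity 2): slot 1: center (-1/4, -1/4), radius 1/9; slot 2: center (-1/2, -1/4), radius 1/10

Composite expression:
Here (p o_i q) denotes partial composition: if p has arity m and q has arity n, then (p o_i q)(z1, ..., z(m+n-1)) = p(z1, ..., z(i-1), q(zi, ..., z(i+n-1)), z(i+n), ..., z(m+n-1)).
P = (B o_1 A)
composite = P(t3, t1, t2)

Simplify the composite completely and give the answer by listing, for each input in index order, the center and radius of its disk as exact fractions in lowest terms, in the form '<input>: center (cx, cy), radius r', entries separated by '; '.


t1: center (-1/4, -11/36), radius 1/72; t2: center (-1/2, -1/4), radius 1/10; t3: center (-11/36, -11/36), radius 1/63

Each t-disk chains the slot maps above it in B; radii multiply.
t3: after 2 affine steps, its disk has center (-11/36, -11/36), radius 1/63
t1: after 2 affine steps, its disk has center (-1/4, -11/36), radius 1/72
t2: after 1 affine step, its disk has center (-1/2, -1/4), radius 1/10


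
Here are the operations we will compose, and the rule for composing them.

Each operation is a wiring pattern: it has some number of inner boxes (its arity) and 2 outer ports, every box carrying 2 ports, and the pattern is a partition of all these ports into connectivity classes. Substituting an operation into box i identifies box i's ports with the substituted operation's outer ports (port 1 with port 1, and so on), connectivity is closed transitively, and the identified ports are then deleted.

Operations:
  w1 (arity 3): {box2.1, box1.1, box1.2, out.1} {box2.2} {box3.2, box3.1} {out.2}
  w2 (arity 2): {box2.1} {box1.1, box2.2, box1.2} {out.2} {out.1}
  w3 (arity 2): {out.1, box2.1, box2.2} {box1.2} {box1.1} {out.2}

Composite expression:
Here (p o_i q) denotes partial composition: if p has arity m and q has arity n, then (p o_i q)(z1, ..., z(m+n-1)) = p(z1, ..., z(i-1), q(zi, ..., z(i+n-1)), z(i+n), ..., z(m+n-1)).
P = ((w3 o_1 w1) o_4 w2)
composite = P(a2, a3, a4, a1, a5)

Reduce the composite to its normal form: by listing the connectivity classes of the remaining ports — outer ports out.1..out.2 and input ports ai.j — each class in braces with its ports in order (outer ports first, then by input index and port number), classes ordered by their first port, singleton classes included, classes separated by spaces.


{out.1} {out.2} {a1.1, a1.2, a5.2} {a2.1, a2.2, a3.1} {a3.2} {a4.1, a4.2} {a5.1}

After gluing at w3, chains via deleted ports link the a-ports.
through w1, on inputs (a2, a3, a4): {out.1, a2.1, a2.2, a3.1} {out.2} {a3.2} {a4.1, a4.2} (out.j = stage outer ports)
through w2, on inputs (a1, a5): {out.1} {out.2} {a1.1, a1.2, a5.2} {a5.1} (out.j = stage outer ports)
through w3, on inputs (a2, a3, a4, a1, a5): {out.1} {out.2} {a1.1, a1.2, a5.2} {a2.1, a2.2, a3.1} {a3.2} {a4.1, a4.2} {a5.1} (out.j = stage outer ports)


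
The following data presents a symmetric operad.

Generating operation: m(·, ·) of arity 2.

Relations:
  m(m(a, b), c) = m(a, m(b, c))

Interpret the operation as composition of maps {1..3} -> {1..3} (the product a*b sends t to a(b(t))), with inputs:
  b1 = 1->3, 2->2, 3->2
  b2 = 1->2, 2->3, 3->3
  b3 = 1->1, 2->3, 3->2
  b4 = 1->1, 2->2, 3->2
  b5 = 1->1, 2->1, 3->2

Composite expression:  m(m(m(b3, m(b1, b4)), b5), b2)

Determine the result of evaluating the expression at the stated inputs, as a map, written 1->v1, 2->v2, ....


1->2, 2->3, 3->3
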